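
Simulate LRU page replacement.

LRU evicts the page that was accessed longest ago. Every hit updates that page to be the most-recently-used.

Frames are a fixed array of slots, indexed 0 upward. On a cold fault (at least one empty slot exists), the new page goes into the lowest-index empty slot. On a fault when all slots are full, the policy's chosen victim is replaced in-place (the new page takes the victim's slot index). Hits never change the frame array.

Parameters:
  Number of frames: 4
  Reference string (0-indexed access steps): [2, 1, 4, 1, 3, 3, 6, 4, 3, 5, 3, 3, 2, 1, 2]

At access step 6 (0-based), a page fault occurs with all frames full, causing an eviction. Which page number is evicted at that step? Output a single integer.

Answer: 2

Derivation:
Step 0: ref 2 -> FAULT, frames=[2,-,-,-]
Step 1: ref 1 -> FAULT, frames=[2,1,-,-]
Step 2: ref 4 -> FAULT, frames=[2,1,4,-]
Step 3: ref 1 -> HIT, frames=[2,1,4,-]
Step 4: ref 3 -> FAULT, frames=[2,1,4,3]
Step 5: ref 3 -> HIT, frames=[2,1,4,3]
Step 6: ref 6 -> FAULT, evict 2, frames=[6,1,4,3]
At step 6: evicted page 2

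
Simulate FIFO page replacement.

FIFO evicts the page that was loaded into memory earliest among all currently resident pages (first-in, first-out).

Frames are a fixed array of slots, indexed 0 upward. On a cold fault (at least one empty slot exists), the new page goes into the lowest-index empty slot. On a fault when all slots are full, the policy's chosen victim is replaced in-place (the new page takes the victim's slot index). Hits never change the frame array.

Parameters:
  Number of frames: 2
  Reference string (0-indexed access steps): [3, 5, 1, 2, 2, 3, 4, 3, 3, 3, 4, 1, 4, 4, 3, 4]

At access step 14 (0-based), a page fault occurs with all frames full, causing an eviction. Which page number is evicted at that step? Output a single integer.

Step 0: ref 3 -> FAULT, frames=[3,-]
Step 1: ref 5 -> FAULT, frames=[3,5]
Step 2: ref 1 -> FAULT, evict 3, frames=[1,5]
Step 3: ref 2 -> FAULT, evict 5, frames=[1,2]
Step 4: ref 2 -> HIT, frames=[1,2]
Step 5: ref 3 -> FAULT, evict 1, frames=[3,2]
Step 6: ref 4 -> FAULT, evict 2, frames=[3,4]
Step 7: ref 3 -> HIT, frames=[3,4]
Step 8: ref 3 -> HIT, frames=[3,4]
Step 9: ref 3 -> HIT, frames=[3,4]
Step 10: ref 4 -> HIT, frames=[3,4]
Step 11: ref 1 -> FAULT, evict 3, frames=[1,4]
Step 12: ref 4 -> HIT, frames=[1,4]
Step 13: ref 4 -> HIT, frames=[1,4]
Step 14: ref 3 -> FAULT, evict 4, frames=[1,3]
At step 14: evicted page 4

Answer: 4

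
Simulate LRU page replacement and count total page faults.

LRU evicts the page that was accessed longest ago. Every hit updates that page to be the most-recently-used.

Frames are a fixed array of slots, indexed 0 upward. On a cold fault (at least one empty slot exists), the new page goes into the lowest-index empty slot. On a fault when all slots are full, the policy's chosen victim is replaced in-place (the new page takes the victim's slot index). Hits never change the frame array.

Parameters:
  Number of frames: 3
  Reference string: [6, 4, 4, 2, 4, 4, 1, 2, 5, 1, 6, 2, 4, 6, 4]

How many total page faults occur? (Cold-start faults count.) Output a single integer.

Answer: 8

Derivation:
Step 0: ref 6 → FAULT, frames=[6,-,-]
Step 1: ref 4 → FAULT, frames=[6,4,-]
Step 2: ref 4 → HIT, frames=[6,4,-]
Step 3: ref 2 → FAULT, frames=[6,4,2]
Step 4: ref 4 → HIT, frames=[6,4,2]
Step 5: ref 4 → HIT, frames=[6,4,2]
Step 6: ref 1 → FAULT (evict 6), frames=[1,4,2]
Step 7: ref 2 → HIT, frames=[1,4,2]
Step 8: ref 5 → FAULT (evict 4), frames=[1,5,2]
Step 9: ref 1 → HIT, frames=[1,5,2]
Step 10: ref 6 → FAULT (evict 2), frames=[1,5,6]
Step 11: ref 2 → FAULT (evict 5), frames=[1,2,6]
Step 12: ref 4 → FAULT (evict 1), frames=[4,2,6]
Step 13: ref 6 → HIT, frames=[4,2,6]
Step 14: ref 4 → HIT, frames=[4,2,6]
Total faults: 8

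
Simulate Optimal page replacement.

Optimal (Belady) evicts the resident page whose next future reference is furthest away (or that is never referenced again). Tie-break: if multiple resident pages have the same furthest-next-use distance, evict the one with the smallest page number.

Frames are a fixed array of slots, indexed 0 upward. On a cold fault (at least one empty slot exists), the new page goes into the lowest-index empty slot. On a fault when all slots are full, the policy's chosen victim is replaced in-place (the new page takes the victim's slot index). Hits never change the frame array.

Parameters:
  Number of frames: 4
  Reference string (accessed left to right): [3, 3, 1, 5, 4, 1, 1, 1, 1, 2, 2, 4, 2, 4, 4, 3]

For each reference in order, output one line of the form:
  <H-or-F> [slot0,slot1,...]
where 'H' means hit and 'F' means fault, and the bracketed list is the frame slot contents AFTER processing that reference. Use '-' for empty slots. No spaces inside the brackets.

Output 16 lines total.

F [3,-,-,-]
H [3,-,-,-]
F [3,1,-,-]
F [3,1,5,-]
F [3,1,5,4]
H [3,1,5,4]
H [3,1,5,4]
H [3,1,5,4]
H [3,1,5,4]
F [3,2,5,4]
H [3,2,5,4]
H [3,2,5,4]
H [3,2,5,4]
H [3,2,5,4]
H [3,2,5,4]
H [3,2,5,4]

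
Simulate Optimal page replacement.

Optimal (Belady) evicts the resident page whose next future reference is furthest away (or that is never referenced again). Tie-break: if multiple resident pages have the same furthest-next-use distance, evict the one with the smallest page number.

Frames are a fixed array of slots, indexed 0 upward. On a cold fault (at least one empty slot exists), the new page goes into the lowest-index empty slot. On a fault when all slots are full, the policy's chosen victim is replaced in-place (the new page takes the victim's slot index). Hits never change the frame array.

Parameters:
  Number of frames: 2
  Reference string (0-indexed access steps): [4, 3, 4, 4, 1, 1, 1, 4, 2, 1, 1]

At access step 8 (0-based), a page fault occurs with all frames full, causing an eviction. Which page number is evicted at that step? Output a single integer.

Answer: 4

Derivation:
Step 0: ref 4 -> FAULT, frames=[4,-]
Step 1: ref 3 -> FAULT, frames=[4,3]
Step 2: ref 4 -> HIT, frames=[4,3]
Step 3: ref 4 -> HIT, frames=[4,3]
Step 4: ref 1 -> FAULT, evict 3, frames=[4,1]
Step 5: ref 1 -> HIT, frames=[4,1]
Step 6: ref 1 -> HIT, frames=[4,1]
Step 7: ref 4 -> HIT, frames=[4,1]
Step 8: ref 2 -> FAULT, evict 4, frames=[2,1]
At step 8: evicted page 4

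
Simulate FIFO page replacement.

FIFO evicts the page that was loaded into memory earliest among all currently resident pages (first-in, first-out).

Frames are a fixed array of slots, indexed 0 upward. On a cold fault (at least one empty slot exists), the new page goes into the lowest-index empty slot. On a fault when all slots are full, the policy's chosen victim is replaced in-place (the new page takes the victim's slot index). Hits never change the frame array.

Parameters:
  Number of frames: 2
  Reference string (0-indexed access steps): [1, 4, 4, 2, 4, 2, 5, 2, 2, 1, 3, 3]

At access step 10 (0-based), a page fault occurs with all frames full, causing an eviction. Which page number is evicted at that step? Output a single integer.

Step 0: ref 1 -> FAULT, frames=[1,-]
Step 1: ref 4 -> FAULT, frames=[1,4]
Step 2: ref 4 -> HIT, frames=[1,4]
Step 3: ref 2 -> FAULT, evict 1, frames=[2,4]
Step 4: ref 4 -> HIT, frames=[2,4]
Step 5: ref 2 -> HIT, frames=[2,4]
Step 6: ref 5 -> FAULT, evict 4, frames=[2,5]
Step 7: ref 2 -> HIT, frames=[2,5]
Step 8: ref 2 -> HIT, frames=[2,5]
Step 9: ref 1 -> FAULT, evict 2, frames=[1,5]
Step 10: ref 3 -> FAULT, evict 5, frames=[1,3]
At step 10: evicted page 5

Answer: 5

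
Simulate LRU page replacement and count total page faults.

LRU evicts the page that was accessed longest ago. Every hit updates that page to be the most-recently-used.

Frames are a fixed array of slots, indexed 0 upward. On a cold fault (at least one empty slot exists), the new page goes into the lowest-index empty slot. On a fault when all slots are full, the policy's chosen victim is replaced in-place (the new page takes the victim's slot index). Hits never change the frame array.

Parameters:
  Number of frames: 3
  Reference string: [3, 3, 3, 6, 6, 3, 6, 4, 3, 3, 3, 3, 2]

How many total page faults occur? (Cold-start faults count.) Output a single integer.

Answer: 4

Derivation:
Step 0: ref 3 → FAULT, frames=[3,-,-]
Step 1: ref 3 → HIT, frames=[3,-,-]
Step 2: ref 3 → HIT, frames=[3,-,-]
Step 3: ref 6 → FAULT, frames=[3,6,-]
Step 4: ref 6 → HIT, frames=[3,6,-]
Step 5: ref 3 → HIT, frames=[3,6,-]
Step 6: ref 6 → HIT, frames=[3,6,-]
Step 7: ref 4 → FAULT, frames=[3,6,4]
Step 8: ref 3 → HIT, frames=[3,6,4]
Step 9: ref 3 → HIT, frames=[3,6,4]
Step 10: ref 3 → HIT, frames=[3,6,4]
Step 11: ref 3 → HIT, frames=[3,6,4]
Step 12: ref 2 → FAULT (evict 6), frames=[3,2,4]
Total faults: 4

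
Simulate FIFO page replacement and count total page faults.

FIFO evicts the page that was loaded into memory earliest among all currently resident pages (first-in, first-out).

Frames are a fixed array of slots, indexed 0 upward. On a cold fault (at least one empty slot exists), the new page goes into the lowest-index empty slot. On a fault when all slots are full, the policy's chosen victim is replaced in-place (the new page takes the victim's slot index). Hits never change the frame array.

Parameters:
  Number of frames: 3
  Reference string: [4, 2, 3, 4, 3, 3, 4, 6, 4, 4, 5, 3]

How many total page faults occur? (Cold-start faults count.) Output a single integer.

Answer: 7

Derivation:
Step 0: ref 4 → FAULT, frames=[4,-,-]
Step 1: ref 2 → FAULT, frames=[4,2,-]
Step 2: ref 3 → FAULT, frames=[4,2,3]
Step 3: ref 4 → HIT, frames=[4,2,3]
Step 4: ref 3 → HIT, frames=[4,2,3]
Step 5: ref 3 → HIT, frames=[4,2,3]
Step 6: ref 4 → HIT, frames=[4,2,3]
Step 7: ref 6 → FAULT (evict 4), frames=[6,2,3]
Step 8: ref 4 → FAULT (evict 2), frames=[6,4,3]
Step 9: ref 4 → HIT, frames=[6,4,3]
Step 10: ref 5 → FAULT (evict 3), frames=[6,4,5]
Step 11: ref 3 → FAULT (evict 6), frames=[3,4,5]
Total faults: 7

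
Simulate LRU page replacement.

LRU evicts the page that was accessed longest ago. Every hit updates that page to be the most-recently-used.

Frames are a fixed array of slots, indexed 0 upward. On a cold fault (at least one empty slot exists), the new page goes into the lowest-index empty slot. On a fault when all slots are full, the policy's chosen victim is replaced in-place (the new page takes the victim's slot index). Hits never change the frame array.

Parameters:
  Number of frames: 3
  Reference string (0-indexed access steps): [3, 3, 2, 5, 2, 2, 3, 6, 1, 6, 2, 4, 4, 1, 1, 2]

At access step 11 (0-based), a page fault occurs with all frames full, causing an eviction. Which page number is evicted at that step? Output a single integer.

Answer: 1

Derivation:
Step 0: ref 3 -> FAULT, frames=[3,-,-]
Step 1: ref 3 -> HIT, frames=[3,-,-]
Step 2: ref 2 -> FAULT, frames=[3,2,-]
Step 3: ref 5 -> FAULT, frames=[3,2,5]
Step 4: ref 2 -> HIT, frames=[3,2,5]
Step 5: ref 2 -> HIT, frames=[3,2,5]
Step 6: ref 3 -> HIT, frames=[3,2,5]
Step 7: ref 6 -> FAULT, evict 5, frames=[3,2,6]
Step 8: ref 1 -> FAULT, evict 2, frames=[3,1,6]
Step 9: ref 6 -> HIT, frames=[3,1,6]
Step 10: ref 2 -> FAULT, evict 3, frames=[2,1,6]
Step 11: ref 4 -> FAULT, evict 1, frames=[2,4,6]
At step 11: evicted page 1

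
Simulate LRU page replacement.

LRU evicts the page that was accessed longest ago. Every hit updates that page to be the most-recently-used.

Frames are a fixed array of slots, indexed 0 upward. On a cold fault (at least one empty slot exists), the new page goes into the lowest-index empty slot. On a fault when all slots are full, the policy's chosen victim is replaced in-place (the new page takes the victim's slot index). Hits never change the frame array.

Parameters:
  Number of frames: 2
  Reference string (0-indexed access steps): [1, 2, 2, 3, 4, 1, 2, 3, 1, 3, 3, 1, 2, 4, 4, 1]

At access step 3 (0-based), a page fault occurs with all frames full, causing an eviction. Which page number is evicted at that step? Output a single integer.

Step 0: ref 1 -> FAULT, frames=[1,-]
Step 1: ref 2 -> FAULT, frames=[1,2]
Step 2: ref 2 -> HIT, frames=[1,2]
Step 3: ref 3 -> FAULT, evict 1, frames=[3,2]
At step 3: evicted page 1

Answer: 1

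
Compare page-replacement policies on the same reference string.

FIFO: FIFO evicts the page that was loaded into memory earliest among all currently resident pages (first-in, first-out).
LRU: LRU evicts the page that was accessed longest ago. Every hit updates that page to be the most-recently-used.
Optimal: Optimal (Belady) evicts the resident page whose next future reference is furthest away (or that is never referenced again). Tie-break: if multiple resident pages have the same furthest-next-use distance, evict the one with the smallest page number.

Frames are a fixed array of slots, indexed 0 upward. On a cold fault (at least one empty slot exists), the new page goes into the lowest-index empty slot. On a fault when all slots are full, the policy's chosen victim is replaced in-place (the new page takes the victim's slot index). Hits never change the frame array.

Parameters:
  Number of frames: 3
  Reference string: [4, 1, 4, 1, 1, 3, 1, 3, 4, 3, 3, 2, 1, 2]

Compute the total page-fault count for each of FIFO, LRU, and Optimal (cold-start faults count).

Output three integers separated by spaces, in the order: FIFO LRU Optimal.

Answer: 4 5 4

Derivation:
--- FIFO ---
  step 0: ref 4 -> FAULT, frames=[4,-,-] (faults so far: 1)
  step 1: ref 1 -> FAULT, frames=[4,1,-] (faults so far: 2)
  step 2: ref 4 -> HIT, frames=[4,1,-] (faults so far: 2)
  step 3: ref 1 -> HIT, frames=[4,1,-] (faults so far: 2)
  step 4: ref 1 -> HIT, frames=[4,1,-] (faults so far: 2)
  step 5: ref 3 -> FAULT, frames=[4,1,3] (faults so far: 3)
  step 6: ref 1 -> HIT, frames=[4,1,3] (faults so far: 3)
  step 7: ref 3 -> HIT, frames=[4,1,3] (faults so far: 3)
  step 8: ref 4 -> HIT, frames=[4,1,3] (faults so far: 3)
  step 9: ref 3 -> HIT, frames=[4,1,3] (faults so far: 3)
  step 10: ref 3 -> HIT, frames=[4,1,3] (faults so far: 3)
  step 11: ref 2 -> FAULT, evict 4, frames=[2,1,3] (faults so far: 4)
  step 12: ref 1 -> HIT, frames=[2,1,3] (faults so far: 4)
  step 13: ref 2 -> HIT, frames=[2,1,3] (faults so far: 4)
  FIFO total faults: 4
--- LRU ---
  step 0: ref 4 -> FAULT, frames=[4,-,-] (faults so far: 1)
  step 1: ref 1 -> FAULT, frames=[4,1,-] (faults so far: 2)
  step 2: ref 4 -> HIT, frames=[4,1,-] (faults so far: 2)
  step 3: ref 1 -> HIT, frames=[4,1,-] (faults so far: 2)
  step 4: ref 1 -> HIT, frames=[4,1,-] (faults so far: 2)
  step 5: ref 3 -> FAULT, frames=[4,1,3] (faults so far: 3)
  step 6: ref 1 -> HIT, frames=[4,1,3] (faults so far: 3)
  step 7: ref 3 -> HIT, frames=[4,1,3] (faults so far: 3)
  step 8: ref 4 -> HIT, frames=[4,1,3] (faults so far: 3)
  step 9: ref 3 -> HIT, frames=[4,1,3] (faults so far: 3)
  step 10: ref 3 -> HIT, frames=[4,1,3] (faults so far: 3)
  step 11: ref 2 -> FAULT, evict 1, frames=[4,2,3] (faults so far: 4)
  step 12: ref 1 -> FAULT, evict 4, frames=[1,2,3] (faults so far: 5)
  step 13: ref 2 -> HIT, frames=[1,2,3] (faults so far: 5)
  LRU total faults: 5
--- Optimal ---
  step 0: ref 4 -> FAULT, frames=[4,-,-] (faults so far: 1)
  step 1: ref 1 -> FAULT, frames=[4,1,-] (faults so far: 2)
  step 2: ref 4 -> HIT, frames=[4,1,-] (faults so far: 2)
  step 3: ref 1 -> HIT, frames=[4,1,-] (faults so far: 2)
  step 4: ref 1 -> HIT, frames=[4,1,-] (faults so far: 2)
  step 5: ref 3 -> FAULT, frames=[4,1,3] (faults so far: 3)
  step 6: ref 1 -> HIT, frames=[4,1,3] (faults so far: 3)
  step 7: ref 3 -> HIT, frames=[4,1,3] (faults so far: 3)
  step 8: ref 4 -> HIT, frames=[4,1,3] (faults so far: 3)
  step 9: ref 3 -> HIT, frames=[4,1,3] (faults so far: 3)
  step 10: ref 3 -> HIT, frames=[4,1,3] (faults so far: 3)
  step 11: ref 2 -> FAULT, evict 3, frames=[4,1,2] (faults so far: 4)
  step 12: ref 1 -> HIT, frames=[4,1,2] (faults so far: 4)
  step 13: ref 2 -> HIT, frames=[4,1,2] (faults so far: 4)
  Optimal total faults: 4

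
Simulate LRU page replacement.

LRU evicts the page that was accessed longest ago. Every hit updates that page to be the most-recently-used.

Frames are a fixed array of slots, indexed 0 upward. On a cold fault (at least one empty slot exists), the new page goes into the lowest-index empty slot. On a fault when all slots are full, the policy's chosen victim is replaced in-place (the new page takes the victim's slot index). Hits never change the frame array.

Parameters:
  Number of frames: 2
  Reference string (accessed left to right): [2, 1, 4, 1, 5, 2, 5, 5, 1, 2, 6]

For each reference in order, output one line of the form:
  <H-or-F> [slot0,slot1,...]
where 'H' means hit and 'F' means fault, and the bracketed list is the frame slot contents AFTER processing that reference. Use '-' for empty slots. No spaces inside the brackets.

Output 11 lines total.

F [2,-]
F [2,1]
F [4,1]
H [4,1]
F [5,1]
F [5,2]
H [5,2]
H [5,2]
F [5,1]
F [2,1]
F [2,6]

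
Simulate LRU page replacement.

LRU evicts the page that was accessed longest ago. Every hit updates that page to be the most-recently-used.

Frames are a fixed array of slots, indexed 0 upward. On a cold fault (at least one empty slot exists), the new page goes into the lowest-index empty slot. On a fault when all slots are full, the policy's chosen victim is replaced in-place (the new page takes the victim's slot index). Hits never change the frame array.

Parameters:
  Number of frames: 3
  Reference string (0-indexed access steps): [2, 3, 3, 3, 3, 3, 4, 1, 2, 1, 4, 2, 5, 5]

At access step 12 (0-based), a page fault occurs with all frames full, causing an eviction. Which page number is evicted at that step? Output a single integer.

Answer: 1

Derivation:
Step 0: ref 2 -> FAULT, frames=[2,-,-]
Step 1: ref 3 -> FAULT, frames=[2,3,-]
Step 2: ref 3 -> HIT, frames=[2,3,-]
Step 3: ref 3 -> HIT, frames=[2,3,-]
Step 4: ref 3 -> HIT, frames=[2,3,-]
Step 5: ref 3 -> HIT, frames=[2,3,-]
Step 6: ref 4 -> FAULT, frames=[2,3,4]
Step 7: ref 1 -> FAULT, evict 2, frames=[1,3,4]
Step 8: ref 2 -> FAULT, evict 3, frames=[1,2,4]
Step 9: ref 1 -> HIT, frames=[1,2,4]
Step 10: ref 4 -> HIT, frames=[1,2,4]
Step 11: ref 2 -> HIT, frames=[1,2,4]
Step 12: ref 5 -> FAULT, evict 1, frames=[5,2,4]
At step 12: evicted page 1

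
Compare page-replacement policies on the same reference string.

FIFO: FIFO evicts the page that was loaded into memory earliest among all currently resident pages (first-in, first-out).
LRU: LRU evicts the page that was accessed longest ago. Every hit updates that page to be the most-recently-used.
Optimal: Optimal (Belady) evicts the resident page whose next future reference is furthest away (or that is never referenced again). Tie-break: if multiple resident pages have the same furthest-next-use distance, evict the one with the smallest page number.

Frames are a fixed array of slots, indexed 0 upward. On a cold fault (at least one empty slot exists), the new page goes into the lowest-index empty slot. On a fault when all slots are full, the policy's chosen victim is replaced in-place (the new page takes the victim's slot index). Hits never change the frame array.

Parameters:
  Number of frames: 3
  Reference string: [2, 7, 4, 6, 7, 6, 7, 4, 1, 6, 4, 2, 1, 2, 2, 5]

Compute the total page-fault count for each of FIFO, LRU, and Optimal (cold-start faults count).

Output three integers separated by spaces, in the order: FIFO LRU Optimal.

Answer: 7 9 7

Derivation:
--- FIFO ---
  step 0: ref 2 -> FAULT, frames=[2,-,-] (faults so far: 1)
  step 1: ref 7 -> FAULT, frames=[2,7,-] (faults so far: 2)
  step 2: ref 4 -> FAULT, frames=[2,7,4] (faults so far: 3)
  step 3: ref 6 -> FAULT, evict 2, frames=[6,7,4] (faults so far: 4)
  step 4: ref 7 -> HIT, frames=[6,7,4] (faults so far: 4)
  step 5: ref 6 -> HIT, frames=[6,7,4] (faults so far: 4)
  step 6: ref 7 -> HIT, frames=[6,7,4] (faults so far: 4)
  step 7: ref 4 -> HIT, frames=[6,7,4] (faults so far: 4)
  step 8: ref 1 -> FAULT, evict 7, frames=[6,1,4] (faults so far: 5)
  step 9: ref 6 -> HIT, frames=[6,1,4] (faults so far: 5)
  step 10: ref 4 -> HIT, frames=[6,1,4] (faults so far: 5)
  step 11: ref 2 -> FAULT, evict 4, frames=[6,1,2] (faults so far: 6)
  step 12: ref 1 -> HIT, frames=[6,1,2] (faults so far: 6)
  step 13: ref 2 -> HIT, frames=[6,1,2] (faults so far: 6)
  step 14: ref 2 -> HIT, frames=[6,1,2] (faults so far: 6)
  step 15: ref 5 -> FAULT, evict 6, frames=[5,1,2] (faults so far: 7)
  FIFO total faults: 7
--- LRU ---
  step 0: ref 2 -> FAULT, frames=[2,-,-] (faults so far: 1)
  step 1: ref 7 -> FAULT, frames=[2,7,-] (faults so far: 2)
  step 2: ref 4 -> FAULT, frames=[2,7,4] (faults so far: 3)
  step 3: ref 6 -> FAULT, evict 2, frames=[6,7,4] (faults so far: 4)
  step 4: ref 7 -> HIT, frames=[6,7,4] (faults so far: 4)
  step 5: ref 6 -> HIT, frames=[6,7,4] (faults so far: 4)
  step 6: ref 7 -> HIT, frames=[6,7,4] (faults so far: 4)
  step 7: ref 4 -> HIT, frames=[6,7,4] (faults so far: 4)
  step 8: ref 1 -> FAULT, evict 6, frames=[1,7,4] (faults so far: 5)
  step 9: ref 6 -> FAULT, evict 7, frames=[1,6,4] (faults so far: 6)
  step 10: ref 4 -> HIT, frames=[1,6,4] (faults so far: 6)
  step 11: ref 2 -> FAULT, evict 1, frames=[2,6,4] (faults so far: 7)
  step 12: ref 1 -> FAULT, evict 6, frames=[2,1,4] (faults so far: 8)
  step 13: ref 2 -> HIT, frames=[2,1,4] (faults so far: 8)
  step 14: ref 2 -> HIT, frames=[2,1,4] (faults so far: 8)
  step 15: ref 5 -> FAULT, evict 4, frames=[2,1,5] (faults so far: 9)
  LRU total faults: 9
--- Optimal ---
  step 0: ref 2 -> FAULT, frames=[2,-,-] (faults so far: 1)
  step 1: ref 7 -> FAULT, frames=[2,7,-] (faults so far: 2)
  step 2: ref 4 -> FAULT, frames=[2,7,4] (faults so far: 3)
  step 3: ref 6 -> FAULT, evict 2, frames=[6,7,4] (faults so far: 4)
  step 4: ref 7 -> HIT, frames=[6,7,4] (faults so far: 4)
  step 5: ref 6 -> HIT, frames=[6,7,4] (faults so far: 4)
  step 6: ref 7 -> HIT, frames=[6,7,4] (faults so far: 4)
  step 7: ref 4 -> HIT, frames=[6,7,4] (faults so far: 4)
  step 8: ref 1 -> FAULT, evict 7, frames=[6,1,4] (faults so far: 5)
  step 9: ref 6 -> HIT, frames=[6,1,4] (faults so far: 5)
  step 10: ref 4 -> HIT, frames=[6,1,4] (faults so far: 5)
  step 11: ref 2 -> FAULT, evict 4, frames=[6,1,2] (faults so far: 6)
  step 12: ref 1 -> HIT, frames=[6,1,2] (faults so far: 6)
  step 13: ref 2 -> HIT, frames=[6,1,2] (faults so far: 6)
  step 14: ref 2 -> HIT, frames=[6,1,2] (faults so far: 6)
  step 15: ref 5 -> FAULT, evict 1, frames=[6,5,2] (faults so far: 7)
  Optimal total faults: 7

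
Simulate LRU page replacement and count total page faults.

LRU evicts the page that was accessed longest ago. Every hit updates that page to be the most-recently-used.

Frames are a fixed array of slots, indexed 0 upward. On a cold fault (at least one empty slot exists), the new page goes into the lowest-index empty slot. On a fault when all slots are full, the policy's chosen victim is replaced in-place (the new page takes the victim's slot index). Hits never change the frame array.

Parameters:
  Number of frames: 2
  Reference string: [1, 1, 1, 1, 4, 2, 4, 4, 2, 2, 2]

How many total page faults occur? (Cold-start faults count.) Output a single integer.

Step 0: ref 1 → FAULT, frames=[1,-]
Step 1: ref 1 → HIT, frames=[1,-]
Step 2: ref 1 → HIT, frames=[1,-]
Step 3: ref 1 → HIT, frames=[1,-]
Step 4: ref 4 → FAULT, frames=[1,4]
Step 5: ref 2 → FAULT (evict 1), frames=[2,4]
Step 6: ref 4 → HIT, frames=[2,4]
Step 7: ref 4 → HIT, frames=[2,4]
Step 8: ref 2 → HIT, frames=[2,4]
Step 9: ref 2 → HIT, frames=[2,4]
Step 10: ref 2 → HIT, frames=[2,4]
Total faults: 3

Answer: 3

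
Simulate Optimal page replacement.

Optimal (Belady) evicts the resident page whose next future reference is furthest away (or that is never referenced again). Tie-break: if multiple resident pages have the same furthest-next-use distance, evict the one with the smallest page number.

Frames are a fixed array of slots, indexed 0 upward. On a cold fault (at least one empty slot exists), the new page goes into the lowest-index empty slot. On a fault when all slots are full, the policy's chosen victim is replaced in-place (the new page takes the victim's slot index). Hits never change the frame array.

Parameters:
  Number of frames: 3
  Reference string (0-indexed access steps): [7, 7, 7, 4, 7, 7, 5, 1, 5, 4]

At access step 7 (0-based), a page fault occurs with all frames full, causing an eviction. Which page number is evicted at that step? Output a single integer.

Answer: 7

Derivation:
Step 0: ref 7 -> FAULT, frames=[7,-,-]
Step 1: ref 7 -> HIT, frames=[7,-,-]
Step 2: ref 7 -> HIT, frames=[7,-,-]
Step 3: ref 4 -> FAULT, frames=[7,4,-]
Step 4: ref 7 -> HIT, frames=[7,4,-]
Step 5: ref 7 -> HIT, frames=[7,4,-]
Step 6: ref 5 -> FAULT, frames=[7,4,5]
Step 7: ref 1 -> FAULT, evict 7, frames=[1,4,5]
At step 7: evicted page 7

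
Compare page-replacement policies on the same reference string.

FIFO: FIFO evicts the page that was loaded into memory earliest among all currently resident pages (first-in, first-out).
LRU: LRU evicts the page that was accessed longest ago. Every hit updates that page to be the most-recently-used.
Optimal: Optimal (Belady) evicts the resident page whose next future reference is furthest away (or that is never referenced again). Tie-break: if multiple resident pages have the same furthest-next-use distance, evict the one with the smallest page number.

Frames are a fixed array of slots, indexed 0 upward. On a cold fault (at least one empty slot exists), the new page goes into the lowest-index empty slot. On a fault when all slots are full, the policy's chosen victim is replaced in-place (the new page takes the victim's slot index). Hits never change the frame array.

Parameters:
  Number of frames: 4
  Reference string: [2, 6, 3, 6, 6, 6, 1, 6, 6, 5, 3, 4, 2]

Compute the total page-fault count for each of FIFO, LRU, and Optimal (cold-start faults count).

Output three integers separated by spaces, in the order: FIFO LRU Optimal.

--- FIFO ---
  step 0: ref 2 -> FAULT, frames=[2,-,-,-] (faults so far: 1)
  step 1: ref 6 -> FAULT, frames=[2,6,-,-] (faults so far: 2)
  step 2: ref 3 -> FAULT, frames=[2,6,3,-] (faults so far: 3)
  step 3: ref 6 -> HIT, frames=[2,6,3,-] (faults so far: 3)
  step 4: ref 6 -> HIT, frames=[2,6,3,-] (faults so far: 3)
  step 5: ref 6 -> HIT, frames=[2,6,3,-] (faults so far: 3)
  step 6: ref 1 -> FAULT, frames=[2,6,3,1] (faults so far: 4)
  step 7: ref 6 -> HIT, frames=[2,6,3,1] (faults so far: 4)
  step 8: ref 6 -> HIT, frames=[2,6,3,1] (faults so far: 4)
  step 9: ref 5 -> FAULT, evict 2, frames=[5,6,3,1] (faults so far: 5)
  step 10: ref 3 -> HIT, frames=[5,6,3,1] (faults so far: 5)
  step 11: ref 4 -> FAULT, evict 6, frames=[5,4,3,1] (faults so far: 6)
  step 12: ref 2 -> FAULT, evict 3, frames=[5,4,2,1] (faults so far: 7)
  FIFO total faults: 7
--- LRU ---
  step 0: ref 2 -> FAULT, frames=[2,-,-,-] (faults so far: 1)
  step 1: ref 6 -> FAULT, frames=[2,6,-,-] (faults so far: 2)
  step 2: ref 3 -> FAULT, frames=[2,6,3,-] (faults so far: 3)
  step 3: ref 6 -> HIT, frames=[2,6,3,-] (faults so far: 3)
  step 4: ref 6 -> HIT, frames=[2,6,3,-] (faults so far: 3)
  step 5: ref 6 -> HIT, frames=[2,6,3,-] (faults so far: 3)
  step 6: ref 1 -> FAULT, frames=[2,6,3,1] (faults so far: 4)
  step 7: ref 6 -> HIT, frames=[2,6,3,1] (faults so far: 4)
  step 8: ref 6 -> HIT, frames=[2,6,3,1] (faults so far: 4)
  step 9: ref 5 -> FAULT, evict 2, frames=[5,6,3,1] (faults so far: 5)
  step 10: ref 3 -> HIT, frames=[5,6,3,1] (faults so far: 5)
  step 11: ref 4 -> FAULT, evict 1, frames=[5,6,3,4] (faults so far: 6)
  step 12: ref 2 -> FAULT, evict 6, frames=[5,2,3,4] (faults so far: 7)
  LRU total faults: 7
--- Optimal ---
  step 0: ref 2 -> FAULT, frames=[2,-,-,-] (faults so far: 1)
  step 1: ref 6 -> FAULT, frames=[2,6,-,-] (faults so far: 2)
  step 2: ref 3 -> FAULT, frames=[2,6,3,-] (faults so far: 3)
  step 3: ref 6 -> HIT, frames=[2,6,3,-] (faults so far: 3)
  step 4: ref 6 -> HIT, frames=[2,6,3,-] (faults so far: 3)
  step 5: ref 6 -> HIT, frames=[2,6,3,-] (faults so far: 3)
  step 6: ref 1 -> FAULT, frames=[2,6,3,1] (faults so far: 4)
  step 7: ref 6 -> HIT, frames=[2,6,3,1] (faults so far: 4)
  step 8: ref 6 -> HIT, frames=[2,6,3,1] (faults so far: 4)
  step 9: ref 5 -> FAULT, evict 1, frames=[2,6,3,5] (faults so far: 5)
  step 10: ref 3 -> HIT, frames=[2,6,3,5] (faults so far: 5)
  step 11: ref 4 -> FAULT, evict 3, frames=[2,6,4,5] (faults so far: 6)
  step 12: ref 2 -> HIT, frames=[2,6,4,5] (faults so far: 6)
  Optimal total faults: 6

Answer: 7 7 6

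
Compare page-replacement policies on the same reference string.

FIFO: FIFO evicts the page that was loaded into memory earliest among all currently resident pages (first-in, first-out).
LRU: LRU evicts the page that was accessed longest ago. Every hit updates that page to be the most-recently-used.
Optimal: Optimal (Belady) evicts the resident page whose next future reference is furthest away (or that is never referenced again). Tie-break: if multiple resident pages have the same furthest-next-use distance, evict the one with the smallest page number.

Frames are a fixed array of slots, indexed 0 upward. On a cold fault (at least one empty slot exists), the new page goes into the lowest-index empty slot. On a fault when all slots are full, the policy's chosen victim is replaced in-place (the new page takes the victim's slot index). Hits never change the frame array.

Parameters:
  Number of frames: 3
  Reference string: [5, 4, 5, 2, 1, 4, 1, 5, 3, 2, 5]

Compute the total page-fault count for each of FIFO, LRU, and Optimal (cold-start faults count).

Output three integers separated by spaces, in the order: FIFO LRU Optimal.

Answer: 7 8 6

Derivation:
--- FIFO ---
  step 0: ref 5 -> FAULT, frames=[5,-,-] (faults so far: 1)
  step 1: ref 4 -> FAULT, frames=[5,4,-] (faults so far: 2)
  step 2: ref 5 -> HIT, frames=[5,4,-] (faults so far: 2)
  step 3: ref 2 -> FAULT, frames=[5,4,2] (faults so far: 3)
  step 4: ref 1 -> FAULT, evict 5, frames=[1,4,2] (faults so far: 4)
  step 5: ref 4 -> HIT, frames=[1,4,2] (faults so far: 4)
  step 6: ref 1 -> HIT, frames=[1,4,2] (faults so far: 4)
  step 7: ref 5 -> FAULT, evict 4, frames=[1,5,2] (faults so far: 5)
  step 8: ref 3 -> FAULT, evict 2, frames=[1,5,3] (faults so far: 6)
  step 9: ref 2 -> FAULT, evict 1, frames=[2,5,3] (faults so far: 7)
  step 10: ref 5 -> HIT, frames=[2,5,3] (faults so far: 7)
  FIFO total faults: 7
--- LRU ---
  step 0: ref 5 -> FAULT, frames=[5,-,-] (faults so far: 1)
  step 1: ref 4 -> FAULT, frames=[5,4,-] (faults so far: 2)
  step 2: ref 5 -> HIT, frames=[5,4,-] (faults so far: 2)
  step 3: ref 2 -> FAULT, frames=[5,4,2] (faults so far: 3)
  step 4: ref 1 -> FAULT, evict 4, frames=[5,1,2] (faults so far: 4)
  step 5: ref 4 -> FAULT, evict 5, frames=[4,1,2] (faults so far: 5)
  step 6: ref 1 -> HIT, frames=[4,1,2] (faults so far: 5)
  step 7: ref 5 -> FAULT, evict 2, frames=[4,1,5] (faults so far: 6)
  step 8: ref 3 -> FAULT, evict 4, frames=[3,1,5] (faults so far: 7)
  step 9: ref 2 -> FAULT, evict 1, frames=[3,2,5] (faults so far: 8)
  step 10: ref 5 -> HIT, frames=[3,2,5] (faults so far: 8)
  LRU total faults: 8
--- Optimal ---
  step 0: ref 5 -> FAULT, frames=[5,-,-] (faults so far: 1)
  step 1: ref 4 -> FAULT, frames=[5,4,-] (faults so far: 2)
  step 2: ref 5 -> HIT, frames=[5,4,-] (faults so far: 2)
  step 3: ref 2 -> FAULT, frames=[5,4,2] (faults so far: 3)
  step 4: ref 1 -> FAULT, evict 2, frames=[5,4,1] (faults so far: 4)
  step 5: ref 4 -> HIT, frames=[5,4,1] (faults so far: 4)
  step 6: ref 1 -> HIT, frames=[5,4,1] (faults so far: 4)
  step 7: ref 5 -> HIT, frames=[5,4,1] (faults so far: 4)
  step 8: ref 3 -> FAULT, evict 1, frames=[5,4,3] (faults so far: 5)
  step 9: ref 2 -> FAULT, evict 3, frames=[5,4,2] (faults so far: 6)
  step 10: ref 5 -> HIT, frames=[5,4,2] (faults so far: 6)
  Optimal total faults: 6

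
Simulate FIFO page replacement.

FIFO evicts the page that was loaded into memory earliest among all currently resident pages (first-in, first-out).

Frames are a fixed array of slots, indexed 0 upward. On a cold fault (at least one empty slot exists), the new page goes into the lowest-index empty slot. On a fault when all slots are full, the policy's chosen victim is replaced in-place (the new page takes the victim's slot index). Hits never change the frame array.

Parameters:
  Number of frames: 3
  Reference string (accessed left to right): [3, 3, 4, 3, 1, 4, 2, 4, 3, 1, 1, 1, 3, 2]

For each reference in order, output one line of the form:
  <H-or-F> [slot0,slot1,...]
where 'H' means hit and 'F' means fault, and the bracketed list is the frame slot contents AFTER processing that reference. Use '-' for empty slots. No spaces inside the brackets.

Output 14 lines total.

F [3,-,-]
H [3,-,-]
F [3,4,-]
H [3,4,-]
F [3,4,1]
H [3,4,1]
F [2,4,1]
H [2,4,1]
F [2,3,1]
H [2,3,1]
H [2,3,1]
H [2,3,1]
H [2,3,1]
H [2,3,1]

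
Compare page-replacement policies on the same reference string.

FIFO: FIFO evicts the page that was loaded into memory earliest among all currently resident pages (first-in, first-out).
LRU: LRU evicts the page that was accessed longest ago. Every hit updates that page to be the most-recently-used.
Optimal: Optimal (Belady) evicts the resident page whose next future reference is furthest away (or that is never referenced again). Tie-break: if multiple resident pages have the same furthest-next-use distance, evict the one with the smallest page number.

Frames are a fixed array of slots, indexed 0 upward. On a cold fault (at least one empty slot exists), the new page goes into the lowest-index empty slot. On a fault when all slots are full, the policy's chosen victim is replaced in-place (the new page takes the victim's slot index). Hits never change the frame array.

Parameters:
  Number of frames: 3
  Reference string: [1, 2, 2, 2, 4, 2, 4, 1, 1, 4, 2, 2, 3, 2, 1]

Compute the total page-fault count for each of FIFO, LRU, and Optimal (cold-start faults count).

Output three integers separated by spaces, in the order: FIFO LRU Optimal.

Answer: 5 5 4

Derivation:
--- FIFO ---
  step 0: ref 1 -> FAULT, frames=[1,-,-] (faults so far: 1)
  step 1: ref 2 -> FAULT, frames=[1,2,-] (faults so far: 2)
  step 2: ref 2 -> HIT, frames=[1,2,-] (faults so far: 2)
  step 3: ref 2 -> HIT, frames=[1,2,-] (faults so far: 2)
  step 4: ref 4 -> FAULT, frames=[1,2,4] (faults so far: 3)
  step 5: ref 2 -> HIT, frames=[1,2,4] (faults so far: 3)
  step 6: ref 4 -> HIT, frames=[1,2,4] (faults so far: 3)
  step 7: ref 1 -> HIT, frames=[1,2,4] (faults so far: 3)
  step 8: ref 1 -> HIT, frames=[1,2,4] (faults so far: 3)
  step 9: ref 4 -> HIT, frames=[1,2,4] (faults so far: 3)
  step 10: ref 2 -> HIT, frames=[1,2,4] (faults so far: 3)
  step 11: ref 2 -> HIT, frames=[1,2,4] (faults so far: 3)
  step 12: ref 3 -> FAULT, evict 1, frames=[3,2,4] (faults so far: 4)
  step 13: ref 2 -> HIT, frames=[3,2,4] (faults so far: 4)
  step 14: ref 1 -> FAULT, evict 2, frames=[3,1,4] (faults so far: 5)
  FIFO total faults: 5
--- LRU ---
  step 0: ref 1 -> FAULT, frames=[1,-,-] (faults so far: 1)
  step 1: ref 2 -> FAULT, frames=[1,2,-] (faults so far: 2)
  step 2: ref 2 -> HIT, frames=[1,2,-] (faults so far: 2)
  step 3: ref 2 -> HIT, frames=[1,2,-] (faults so far: 2)
  step 4: ref 4 -> FAULT, frames=[1,2,4] (faults so far: 3)
  step 5: ref 2 -> HIT, frames=[1,2,4] (faults so far: 3)
  step 6: ref 4 -> HIT, frames=[1,2,4] (faults so far: 3)
  step 7: ref 1 -> HIT, frames=[1,2,4] (faults so far: 3)
  step 8: ref 1 -> HIT, frames=[1,2,4] (faults so far: 3)
  step 9: ref 4 -> HIT, frames=[1,2,4] (faults so far: 3)
  step 10: ref 2 -> HIT, frames=[1,2,4] (faults so far: 3)
  step 11: ref 2 -> HIT, frames=[1,2,4] (faults so far: 3)
  step 12: ref 3 -> FAULT, evict 1, frames=[3,2,4] (faults so far: 4)
  step 13: ref 2 -> HIT, frames=[3,2,4] (faults so far: 4)
  step 14: ref 1 -> FAULT, evict 4, frames=[3,2,1] (faults so far: 5)
  LRU total faults: 5
--- Optimal ---
  step 0: ref 1 -> FAULT, frames=[1,-,-] (faults so far: 1)
  step 1: ref 2 -> FAULT, frames=[1,2,-] (faults so far: 2)
  step 2: ref 2 -> HIT, frames=[1,2,-] (faults so far: 2)
  step 3: ref 2 -> HIT, frames=[1,2,-] (faults so far: 2)
  step 4: ref 4 -> FAULT, frames=[1,2,4] (faults so far: 3)
  step 5: ref 2 -> HIT, frames=[1,2,4] (faults so far: 3)
  step 6: ref 4 -> HIT, frames=[1,2,4] (faults so far: 3)
  step 7: ref 1 -> HIT, frames=[1,2,4] (faults so far: 3)
  step 8: ref 1 -> HIT, frames=[1,2,4] (faults so far: 3)
  step 9: ref 4 -> HIT, frames=[1,2,4] (faults so far: 3)
  step 10: ref 2 -> HIT, frames=[1,2,4] (faults so far: 3)
  step 11: ref 2 -> HIT, frames=[1,2,4] (faults so far: 3)
  step 12: ref 3 -> FAULT, evict 4, frames=[1,2,3] (faults so far: 4)
  step 13: ref 2 -> HIT, frames=[1,2,3] (faults so far: 4)
  step 14: ref 1 -> HIT, frames=[1,2,3] (faults so far: 4)
  Optimal total faults: 4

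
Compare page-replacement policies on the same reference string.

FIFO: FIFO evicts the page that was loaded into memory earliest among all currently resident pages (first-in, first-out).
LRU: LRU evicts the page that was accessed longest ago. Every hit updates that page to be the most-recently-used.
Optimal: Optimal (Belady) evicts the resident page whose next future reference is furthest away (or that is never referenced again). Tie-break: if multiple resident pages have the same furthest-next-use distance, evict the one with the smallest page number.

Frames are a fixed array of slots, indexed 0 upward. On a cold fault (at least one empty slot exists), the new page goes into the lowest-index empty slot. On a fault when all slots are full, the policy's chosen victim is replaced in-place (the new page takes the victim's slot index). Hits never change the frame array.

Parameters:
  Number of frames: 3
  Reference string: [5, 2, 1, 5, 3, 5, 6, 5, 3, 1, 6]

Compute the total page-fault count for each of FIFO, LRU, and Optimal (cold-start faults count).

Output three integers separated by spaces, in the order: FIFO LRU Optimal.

--- FIFO ---
  step 0: ref 5 -> FAULT, frames=[5,-,-] (faults so far: 1)
  step 1: ref 2 -> FAULT, frames=[5,2,-] (faults so far: 2)
  step 2: ref 1 -> FAULT, frames=[5,2,1] (faults so far: 3)
  step 3: ref 5 -> HIT, frames=[5,2,1] (faults so far: 3)
  step 4: ref 3 -> FAULT, evict 5, frames=[3,2,1] (faults so far: 4)
  step 5: ref 5 -> FAULT, evict 2, frames=[3,5,1] (faults so far: 5)
  step 6: ref 6 -> FAULT, evict 1, frames=[3,5,6] (faults so far: 6)
  step 7: ref 5 -> HIT, frames=[3,5,6] (faults so far: 6)
  step 8: ref 3 -> HIT, frames=[3,5,6] (faults so far: 6)
  step 9: ref 1 -> FAULT, evict 3, frames=[1,5,6] (faults so far: 7)
  step 10: ref 6 -> HIT, frames=[1,5,6] (faults so far: 7)
  FIFO total faults: 7
--- LRU ---
  step 0: ref 5 -> FAULT, frames=[5,-,-] (faults so far: 1)
  step 1: ref 2 -> FAULT, frames=[5,2,-] (faults so far: 2)
  step 2: ref 1 -> FAULT, frames=[5,2,1] (faults so far: 3)
  step 3: ref 5 -> HIT, frames=[5,2,1] (faults so far: 3)
  step 4: ref 3 -> FAULT, evict 2, frames=[5,3,1] (faults so far: 4)
  step 5: ref 5 -> HIT, frames=[5,3,1] (faults so far: 4)
  step 6: ref 6 -> FAULT, evict 1, frames=[5,3,6] (faults so far: 5)
  step 7: ref 5 -> HIT, frames=[5,3,6] (faults so far: 5)
  step 8: ref 3 -> HIT, frames=[5,3,6] (faults so far: 5)
  step 9: ref 1 -> FAULT, evict 6, frames=[5,3,1] (faults so far: 6)
  step 10: ref 6 -> FAULT, evict 5, frames=[6,3,1] (faults so far: 7)
  LRU total faults: 7
--- Optimal ---
  step 0: ref 5 -> FAULT, frames=[5,-,-] (faults so far: 1)
  step 1: ref 2 -> FAULT, frames=[5,2,-] (faults so far: 2)
  step 2: ref 1 -> FAULT, frames=[5,2,1] (faults so far: 3)
  step 3: ref 5 -> HIT, frames=[5,2,1] (faults so far: 3)
  step 4: ref 3 -> FAULT, evict 2, frames=[5,3,1] (faults so far: 4)
  step 5: ref 5 -> HIT, frames=[5,3,1] (faults so far: 4)
  step 6: ref 6 -> FAULT, evict 1, frames=[5,3,6] (faults so far: 5)
  step 7: ref 5 -> HIT, frames=[5,3,6] (faults so far: 5)
  step 8: ref 3 -> HIT, frames=[5,3,6] (faults so far: 5)
  step 9: ref 1 -> FAULT, evict 3, frames=[5,1,6] (faults so far: 6)
  step 10: ref 6 -> HIT, frames=[5,1,6] (faults so far: 6)
  Optimal total faults: 6

Answer: 7 7 6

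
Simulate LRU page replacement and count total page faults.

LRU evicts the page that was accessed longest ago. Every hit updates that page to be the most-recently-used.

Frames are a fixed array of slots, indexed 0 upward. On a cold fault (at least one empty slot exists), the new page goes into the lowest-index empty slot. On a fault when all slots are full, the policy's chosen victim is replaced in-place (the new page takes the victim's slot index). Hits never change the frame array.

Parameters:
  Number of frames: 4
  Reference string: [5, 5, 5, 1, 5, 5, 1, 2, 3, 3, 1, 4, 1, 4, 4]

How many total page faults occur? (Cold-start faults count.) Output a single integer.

Step 0: ref 5 → FAULT, frames=[5,-,-,-]
Step 1: ref 5 → HIT, frames=[5,-,-,-]
Step 2: ref 5 → HIT, frames=[5,-,-,-]
Step 3: ref 1 → FAULT, frames=[5,1,-,-]
Step 4: ref 5 → HIT, frames=[5,1,-,-]
Step 5: ref 5 → HIT, frames=[5,1,-,-]
Step 6: ref 1 → HIT, frames=[5,1,-,-]
Step 7: ref 2 → FAULT, frames=[5,1,2,-]
Step 8: ref 3 → FAULT, frames=[5,1,2,3]
Step 9: ref 3 → HIT, frames=[5,1,2,3]
Step 10: ref 1 → HIT, frames=[5,1,2,3]
Step 11: ref 4 → FAULT (evict 5), frames=[4,1,2,3]
Step 12: ref 1 → HIT, frames=[4,1,2,3]
Step 13: ref 4 → HIT, frames=[4,1,2,3]
Step 14: ref 4 → HIT, frames=[4,1,2,3]
Total faults: 5

Answer: 5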